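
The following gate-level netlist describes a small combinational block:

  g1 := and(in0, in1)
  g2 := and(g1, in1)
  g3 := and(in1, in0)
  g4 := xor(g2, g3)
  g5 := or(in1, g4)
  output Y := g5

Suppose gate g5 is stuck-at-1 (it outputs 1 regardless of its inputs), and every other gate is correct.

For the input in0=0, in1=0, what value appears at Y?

Propagate with g5 forced: g1=0, g2=0, g3=0, g4=0, g5=1 [stuck-at-1].
So Y = 1. (Without the fault it would be 0.)

1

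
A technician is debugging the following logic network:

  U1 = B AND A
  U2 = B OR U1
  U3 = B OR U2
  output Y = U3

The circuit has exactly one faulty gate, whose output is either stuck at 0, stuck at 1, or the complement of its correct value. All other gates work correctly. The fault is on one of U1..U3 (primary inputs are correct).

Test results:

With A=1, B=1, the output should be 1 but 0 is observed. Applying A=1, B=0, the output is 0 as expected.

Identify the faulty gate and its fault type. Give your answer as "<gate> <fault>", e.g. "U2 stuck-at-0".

U3 stuck-at-0

Fault-free values for test 1 (A=1, B=1): U1=1, U2=1, U3=1, giving Y=1. Observed 0.
Test 1: faults giving observed 0 are {U3 stuck-at-0, U3 inverted output}.
Test 2 (A=1, B=0): fault-free U1=0, U2=0, U3=0 → 0; observed 0. Eliminates U3 inverted output.
Only U3 stuck-at-0 is consistent with every test.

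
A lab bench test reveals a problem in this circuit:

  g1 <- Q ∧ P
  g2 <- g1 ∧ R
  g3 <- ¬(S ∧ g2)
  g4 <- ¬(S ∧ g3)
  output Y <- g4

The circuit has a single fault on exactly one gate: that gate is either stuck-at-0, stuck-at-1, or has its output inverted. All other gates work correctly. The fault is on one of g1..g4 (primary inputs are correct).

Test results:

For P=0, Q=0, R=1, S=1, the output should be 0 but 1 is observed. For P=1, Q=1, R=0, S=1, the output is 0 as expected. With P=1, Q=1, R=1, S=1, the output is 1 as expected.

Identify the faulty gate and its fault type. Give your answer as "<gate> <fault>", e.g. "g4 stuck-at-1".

Fault-free values for test 1 (P=0, Q=0, R=1, S=1): g1=0, g2=0, g3=1, g4=0, giving Y=0. Observed 1.
Test 1: faults giving observed 1 are {g1 stuck-at-1, g1 inverted output, g2 stuck-at-1, g2 inverted output, g3 stuck-at-0, g3 inverted output, g4 stuck-at-1, g4 inverted output}.
Test 2 (P=1, Q=1, R=0, S=1): fault-free g1=1, g2=0, g3=1, g4=0 → 0; observed 0. Eliminates g2 stuck-at-1, g2 inverted output, g3 stuck-at-0, g3 inverted output, g4 stuck-at-1, g4 inverted output.
Test 3 (P=1, Q=1, R=1, S=1): fault-free g1=1, g2=1, g3=0, g4=1 → 1; observed 1. Eliminates g1 inverted output.
Only g1 stuck-at-1 is consistent with every test.

g1 stuck-at-1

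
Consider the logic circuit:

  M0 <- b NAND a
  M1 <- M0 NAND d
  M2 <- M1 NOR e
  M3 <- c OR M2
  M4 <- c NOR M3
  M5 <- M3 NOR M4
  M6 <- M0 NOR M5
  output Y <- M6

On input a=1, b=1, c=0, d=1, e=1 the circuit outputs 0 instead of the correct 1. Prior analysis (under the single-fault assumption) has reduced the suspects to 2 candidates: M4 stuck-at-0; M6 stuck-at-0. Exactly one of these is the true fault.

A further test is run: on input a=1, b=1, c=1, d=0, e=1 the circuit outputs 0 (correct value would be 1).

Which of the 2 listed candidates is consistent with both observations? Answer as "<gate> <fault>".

M6 stuck-at-0

Evaluate each candidate on input a=1, b=1, c=1, d=0, e=1:
  M4 stuck-at-0: M0=0, M1=1, M2=0, M3=1, M4=0 [stuck-at-0], M5=0, M6=1 → 1 — eliminated
  M6 stuck-at-0: M0=0, M1=1, M2=0, M3=1, M4=0, M5=0, M6=0 [stuck-at-0] → 0 — matches
Only M6 stuck-at-0 reproduces the observed 0.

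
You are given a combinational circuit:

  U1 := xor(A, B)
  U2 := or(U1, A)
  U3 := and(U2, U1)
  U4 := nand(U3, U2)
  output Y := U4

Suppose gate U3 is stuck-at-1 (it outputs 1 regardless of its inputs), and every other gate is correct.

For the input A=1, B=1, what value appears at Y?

Propagate with U3 forced: U1=0, U2=1, U3=1 [stuck-at-1], U4=0.
So Y = 0. (Without the fault it would be 1.)

0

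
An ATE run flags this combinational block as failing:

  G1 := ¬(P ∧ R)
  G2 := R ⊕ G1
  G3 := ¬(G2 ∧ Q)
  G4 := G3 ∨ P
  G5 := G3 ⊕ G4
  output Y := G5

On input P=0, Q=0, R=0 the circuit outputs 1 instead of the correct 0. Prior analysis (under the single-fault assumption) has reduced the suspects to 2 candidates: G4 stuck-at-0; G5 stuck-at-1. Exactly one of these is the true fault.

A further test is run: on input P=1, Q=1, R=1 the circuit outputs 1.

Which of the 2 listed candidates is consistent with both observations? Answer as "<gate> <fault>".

G5 stuck-at-1

Evaluate each candidate on input P=1, Q=1, R=1:
  G4 stuck-at-0: G1=0, G2=1, G3=0, G4=0 [stuck-at-0], G5=0 → 0 — eliminated
  G5 stuck-at-1: G1=0, G2=1, G3=0, G4=1, G5=1 [stuck-at-1] → 1 — matches
Only G5 stuck-at-1 reproduces the observed 1.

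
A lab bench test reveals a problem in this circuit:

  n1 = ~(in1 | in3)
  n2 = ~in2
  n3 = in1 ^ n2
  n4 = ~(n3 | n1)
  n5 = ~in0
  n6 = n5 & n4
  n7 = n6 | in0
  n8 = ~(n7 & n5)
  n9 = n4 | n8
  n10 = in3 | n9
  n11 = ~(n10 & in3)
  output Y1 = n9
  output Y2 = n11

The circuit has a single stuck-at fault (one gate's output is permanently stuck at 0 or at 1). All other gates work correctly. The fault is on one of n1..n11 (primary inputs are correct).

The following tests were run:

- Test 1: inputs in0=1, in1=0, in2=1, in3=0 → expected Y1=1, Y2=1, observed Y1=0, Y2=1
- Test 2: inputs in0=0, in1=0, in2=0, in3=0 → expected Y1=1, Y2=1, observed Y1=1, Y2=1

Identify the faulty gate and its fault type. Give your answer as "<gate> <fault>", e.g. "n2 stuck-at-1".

Fault-free values for test 1 (in0=1, in1=0, in2=1, in3=0): n1=1, n2=0, n3=0, n4=0, n5=0, n6=0, n7=1, n8=1, n9=1, n10=1, n11=1, giving Y1=1, Y2=1. Observed Y1=0, Y2=1.
Test 1: faults giving observed Y1=0, Y2=1 are {n5 stuck-at-1, n8 stuck-at-0, n9 stuck-at-0}.
Test 2 (in0=0, in1=0, in2=0, in3=0): fault-free n1=1, n2=1, n3=1, n4=0, n5=1, n6=0, n7=0, n8=1, n9=1, n10=1, n11=1 → Y1=1, Y2=1; observed Y1=1, Y2=1. Eliminates n8 stuck-at-0, n9 stuck-at-0.
Only n5 stuck-at-1 is consistent with every test.

n5 stuck-at-1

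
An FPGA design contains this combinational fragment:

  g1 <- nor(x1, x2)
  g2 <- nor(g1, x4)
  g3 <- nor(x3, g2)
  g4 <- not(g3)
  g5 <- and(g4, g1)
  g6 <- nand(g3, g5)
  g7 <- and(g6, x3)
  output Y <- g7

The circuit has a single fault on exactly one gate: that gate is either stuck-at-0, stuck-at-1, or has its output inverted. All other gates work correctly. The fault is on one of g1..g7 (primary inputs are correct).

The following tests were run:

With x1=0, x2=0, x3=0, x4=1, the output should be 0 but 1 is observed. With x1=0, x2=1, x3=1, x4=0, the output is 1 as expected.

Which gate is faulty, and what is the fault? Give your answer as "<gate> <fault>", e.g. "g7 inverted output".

Fault-free values for test 1 (x1=0, x2=0, x3=0, x4=1): g1=1, g2=0, g3=1, g4=0, g5=0, g6=1, g7=0, giving Y=0. Observed 1.
Test 1: faults giving observed 1 are {g7 stuck-at-1, g7 inverted output}.
Test 2 (x1=0, x2=1, x3=1, x4=0): fault-free g1=0, g2=1, g3=0, g4=1, g5=0, g6=1, g7=1 → 1; observed 1. Eliminates g7 inverted output.
Only g7 stuck-at-1 is consistent with every test.

g7 stuck-at-1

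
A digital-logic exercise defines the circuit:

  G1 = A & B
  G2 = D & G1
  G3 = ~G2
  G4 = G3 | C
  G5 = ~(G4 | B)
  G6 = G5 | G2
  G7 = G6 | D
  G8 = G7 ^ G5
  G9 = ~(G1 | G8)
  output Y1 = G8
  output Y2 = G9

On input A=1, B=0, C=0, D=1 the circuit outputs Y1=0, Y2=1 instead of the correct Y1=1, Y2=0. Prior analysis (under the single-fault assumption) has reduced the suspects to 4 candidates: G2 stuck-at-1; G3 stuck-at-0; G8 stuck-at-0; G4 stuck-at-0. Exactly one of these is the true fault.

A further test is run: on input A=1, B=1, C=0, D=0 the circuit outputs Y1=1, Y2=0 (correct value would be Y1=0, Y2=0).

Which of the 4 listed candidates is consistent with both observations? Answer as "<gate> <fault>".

G2 stuck-at-1

Evaluate each candidate on input A=1, B=1, C=0, D=0:
  G2 stuck-at-1: G1=1, G2=1 [stuck-at-1], G3=0, G4=0, G5=0, G6=1, G7=1, G8=1, G9=0 → Y1=1, Y2=0 — matches
  G3 stuck-at-0: G1=1, G2=0, G3=0 [stuck-at-0], G4=0, G5=0, G6=0, G7=0, G8=0, G9=0 → Y1=0, Y2=0 — eliminated
  G8 stuck-at-0: G1=1, G2=0, G3=1, G4=1, G5=0, G6=0, G7=0, G8=0 [stuck-at-0], G9=0 → Y1=0, Y2=0 — eliminated
  G4 stuck-at-0: G1=1, G2=0, G3=1, G4=0 [stuck-at-0], G5=0, G6=0, G7=0, G8=0, G9=0 → Y1=0, Y2=0 — eliminated
Only G2 stuck-at-1 reproduces the observed Y1=1, Y2=0.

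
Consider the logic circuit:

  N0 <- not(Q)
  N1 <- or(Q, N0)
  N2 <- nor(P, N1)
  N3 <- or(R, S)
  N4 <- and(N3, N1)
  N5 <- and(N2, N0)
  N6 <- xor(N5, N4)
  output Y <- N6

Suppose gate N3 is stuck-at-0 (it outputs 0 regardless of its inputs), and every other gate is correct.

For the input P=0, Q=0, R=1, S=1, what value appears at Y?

0

Propagate with N3 forced: N0=1, N1=1, N2=0, N3=0 [stuck-at-0], N4=0, N5=0, N6=0.
So Y = 0. (Without the fault it would be 1.)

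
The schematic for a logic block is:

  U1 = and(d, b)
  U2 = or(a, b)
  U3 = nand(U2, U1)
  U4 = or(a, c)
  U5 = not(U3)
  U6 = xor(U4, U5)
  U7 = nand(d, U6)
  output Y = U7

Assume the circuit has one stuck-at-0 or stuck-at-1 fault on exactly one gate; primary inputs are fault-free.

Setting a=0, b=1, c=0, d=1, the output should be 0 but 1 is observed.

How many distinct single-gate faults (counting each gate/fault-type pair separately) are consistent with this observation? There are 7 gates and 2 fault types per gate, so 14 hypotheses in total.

7

Fault-free: U1=1, U2=1, U3=0, U4=0, U5=1, U6=1, U7=0 → 0. Observed 1.
  U1 stuck-at-0: output 1 ✓
  U1 stuck-at-1: output 0 ✗
  U2 stuck-at-0: output 1 ✓
  U2 stuck-at-1: output 0 ✗
  U3 stuck-at-0: output 0 ✗
  U3 stuck-at-1: output 1 ✓
  U4 stuck-at-0: output 0 ✗
  U4 stuck-at-1: output 1 ✓
  U5 stuck-at-0: output 1 ✓
  U5 stuck-at-1: output 0 ✗
  U6 stuck-at-0: output 1 ✓
  U6 stuck-at-1: output 0 ✗
  U7 stuck-at-0: output 0 ✗
  U7 stuck-at-1: output 1 ✓
Consistent faults: {U1 stuck-at-0, U2 stuck-at-0, U3 stuck-at-1, U4 stuck-at-1, U5 stuck-at-0, U6 stuck-at-0, U7 stuck-at-1} — 7 in all.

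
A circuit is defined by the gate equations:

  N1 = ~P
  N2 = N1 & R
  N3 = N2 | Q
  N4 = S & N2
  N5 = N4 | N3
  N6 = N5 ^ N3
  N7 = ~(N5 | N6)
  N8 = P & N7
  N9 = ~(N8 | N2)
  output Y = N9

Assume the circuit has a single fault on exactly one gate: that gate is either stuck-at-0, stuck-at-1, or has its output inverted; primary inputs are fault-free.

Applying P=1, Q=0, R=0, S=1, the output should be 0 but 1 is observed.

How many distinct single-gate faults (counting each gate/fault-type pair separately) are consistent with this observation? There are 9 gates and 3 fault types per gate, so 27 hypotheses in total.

Fault-free: N1=0, N2=0, N3=0, N4=0, N5=0, N6=0, N7=1, N8=1, N9=0 → 0. Observed 1.
  N1: none of the 3 fault types match ✗
  N2: none of the 3 fault types match ✗
  N3: stuck-at-1, inverted output ✓; others ✗
  N4: stuck-at-1, inverted output ✓; others ✗
  N5: stuck-at-1, inverted output ✓; others ✗
  N6: stuck-at-1, inverted output ✓; others ✗
  N7: stuck-at-0, inverted output ✓; others ✗
  N8: stuck-at-0, inverted output ✓; others ✗
  N9: stuck-at-1, inverted output ✓; others ✗
Consistent faults: {N3 stuck-at-1, N3 inverted output, N4 stuck-at-1, N4 inverted output, N5 stuck-at-1, N5 inverted output, N6 stuck-at-1, N6 inverted output, N7 stuck-at-0, N7 inverted output, N8 stuck-at-0, N8 inverted output, N9 stuck-at-1, N9 inverted output} — 14 in all.

14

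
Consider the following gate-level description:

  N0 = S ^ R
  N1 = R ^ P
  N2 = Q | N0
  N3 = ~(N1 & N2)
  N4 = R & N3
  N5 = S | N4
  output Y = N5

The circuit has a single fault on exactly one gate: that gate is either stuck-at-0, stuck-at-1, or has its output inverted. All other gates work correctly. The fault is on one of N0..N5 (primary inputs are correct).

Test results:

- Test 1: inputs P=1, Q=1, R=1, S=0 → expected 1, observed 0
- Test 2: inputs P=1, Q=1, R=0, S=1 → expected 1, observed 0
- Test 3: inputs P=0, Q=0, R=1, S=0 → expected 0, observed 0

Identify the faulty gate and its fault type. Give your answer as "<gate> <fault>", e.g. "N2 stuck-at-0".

N5 stuck-at-0

Fault-free values for test 1 (P=1, Q=1, R=1, S=0): N0=1, N1=0, N2=1, N3=1, N4=1, N5=1, giving Y=1. Observed 0.
Test 1: faults giving observed 0 are {N1 stuck-at-1, N1 inverted output, N3 stuck-at-0, N3 inverted output, N4 stuck-at-0, N4 inverted output, N5 stuck-at-0, N5 inverted output}.
Test 2 (P=1, Q=1, R=0, S=1): fault-free N0=1, N1=1, N2=1, N3=0, N4=0, N5=1 → 1; observed 0. Eliminates N1 stuck-at-1, N1 inverted output, N3 stuck-at-0, N3 inverted output, N4 stuck-at-0, N4 inverted output.
Test 3 (P=0, Q=0, R=1, S=0): fault-free N0=1, N1=1, N2=1, N3=0, N4=0, N5=0 → 0; observed 0. Eliminates N5 inverted output.
Only N5 stuck-at-0 is consistent with every test.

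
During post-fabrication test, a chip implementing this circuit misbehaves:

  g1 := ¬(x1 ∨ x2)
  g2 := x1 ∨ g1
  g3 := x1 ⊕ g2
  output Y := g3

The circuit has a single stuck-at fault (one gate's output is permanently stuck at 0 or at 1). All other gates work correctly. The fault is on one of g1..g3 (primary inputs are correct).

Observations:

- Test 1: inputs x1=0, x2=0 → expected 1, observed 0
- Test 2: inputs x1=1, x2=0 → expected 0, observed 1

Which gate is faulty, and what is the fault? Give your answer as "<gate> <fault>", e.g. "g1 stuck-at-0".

Fault-free values for test 1 (x1=0, x2=0): g1=1, g2=1, g3=1, giving Y=1. Observed 0.
Test 1: faults giving observed 0 are {g1 stuck-at-0, g2 stuck-at-0, g3 stuck-at-0}.
Test 2 (x1=1, x2=0): fault-free g1=0, g2=1, g3=0 → 0; observed 1. Eliminates g1 stuck-at-0, g3 stuck-at-0.
Only g2 stuck-at-0 is consistent with every test.

g2 stuck-at-0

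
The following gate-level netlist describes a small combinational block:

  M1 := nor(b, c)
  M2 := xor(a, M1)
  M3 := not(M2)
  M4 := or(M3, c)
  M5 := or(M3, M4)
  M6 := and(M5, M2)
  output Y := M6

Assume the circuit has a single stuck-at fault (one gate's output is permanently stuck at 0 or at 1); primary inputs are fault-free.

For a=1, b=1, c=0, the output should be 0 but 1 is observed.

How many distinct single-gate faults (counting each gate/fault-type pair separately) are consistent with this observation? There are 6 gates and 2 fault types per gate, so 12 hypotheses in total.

Fault-free: M1=0, M2=1, M3=0, M4=0, M5=0, M6=0 → 0. Observed 1.
  M1 stuck-at-0: output 0 ✗
  M1 stuck-at-1: output 0 ✗
  M2 stuck-at-0: output 0 ✗
  M2 stuck-at-1: output 0 ✗
  M3 stuck-at-0: output 0 ✗
  M3 stuck-at-1: output 1 ✓
  M4 stuck-at-0: output 0 ✗
  M4 stuck-at-1: output 1 ✓
  M5 stuck-at-0: output 0 ✗
  M5 stuck-at-1: output 1 ✓
  M6 stuck-at-0: output 0 ✗
  M6 stuck-at-1: output 1 ✓
Consistent faults: {M3 stuck-at-1, M4 stuck-at-1, M5 stuck-at-1, M6 stuck-at-1} — 4 in all.

4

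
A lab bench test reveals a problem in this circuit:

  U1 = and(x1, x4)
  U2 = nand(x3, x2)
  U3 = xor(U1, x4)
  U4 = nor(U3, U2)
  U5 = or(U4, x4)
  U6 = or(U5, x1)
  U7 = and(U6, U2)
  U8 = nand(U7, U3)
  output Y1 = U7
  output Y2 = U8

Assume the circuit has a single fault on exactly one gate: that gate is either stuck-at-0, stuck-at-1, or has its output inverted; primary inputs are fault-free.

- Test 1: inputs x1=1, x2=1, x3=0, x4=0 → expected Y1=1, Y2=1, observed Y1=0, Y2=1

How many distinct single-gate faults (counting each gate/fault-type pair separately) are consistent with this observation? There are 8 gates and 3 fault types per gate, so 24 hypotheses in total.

6

Fault-free: U1=0, U2=1, U3=0, U4=0, U5=0, U6=1, U7=1, U8=1 → Y1=1, Y2=1. Observed Y1=0, Y2=1.
  U1: none of the 3 fault types match ✗
  U2: stuck-at-0, inverted output ✓; others ✗
  U3: none of the 3 fault types match ✗
  U4: none of the 3 fault types match ✗
  U5: none of the 3 fault types match ✗
  U6: stuck-at-0, inverted output ✓; others ✗
  U7: stuck-at-0, inverted output ✓; others ✗
  U8: none of the 3 fault types match ✗
Consistent faults: {U2 stuck-at-0, U2 inverted output, U6 stuck-at-0, U6 inverted output, U7 stuck-at-0, U7 inverted output} — 6 in all.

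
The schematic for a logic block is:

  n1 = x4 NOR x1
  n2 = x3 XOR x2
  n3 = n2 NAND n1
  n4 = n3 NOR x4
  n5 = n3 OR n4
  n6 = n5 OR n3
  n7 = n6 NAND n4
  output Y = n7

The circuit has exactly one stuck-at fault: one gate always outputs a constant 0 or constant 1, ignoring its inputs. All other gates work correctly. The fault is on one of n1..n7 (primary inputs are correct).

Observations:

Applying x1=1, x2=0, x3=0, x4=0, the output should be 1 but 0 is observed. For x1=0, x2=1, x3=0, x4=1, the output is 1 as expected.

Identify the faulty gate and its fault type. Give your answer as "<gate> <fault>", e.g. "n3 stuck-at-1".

n3 stuck-at-0

Fault-free values for test 1 (x1=1, x2=0, x3=0, x4=0): n1=0, n2=0, n3=1, n4=0, n5=1, n6=1, n7=1, giving Y=1. Observed 0.
Test 1: faults giving observed 0 are {n3 stuck-at-0, n4 stuck-at-1, n7 stuck-at-0}.
Test 2 (x1=0, x2=1, x3=0, x4=1): fault-free n1=0, n2=1, n3=1, n4=0, n5=1, n6=1, n7=1 → 1; observed 1. Eliminates n4 stuck-at-1, n7 stuck-at-0.
Only n3 stuck-at-0 is consistent with every test.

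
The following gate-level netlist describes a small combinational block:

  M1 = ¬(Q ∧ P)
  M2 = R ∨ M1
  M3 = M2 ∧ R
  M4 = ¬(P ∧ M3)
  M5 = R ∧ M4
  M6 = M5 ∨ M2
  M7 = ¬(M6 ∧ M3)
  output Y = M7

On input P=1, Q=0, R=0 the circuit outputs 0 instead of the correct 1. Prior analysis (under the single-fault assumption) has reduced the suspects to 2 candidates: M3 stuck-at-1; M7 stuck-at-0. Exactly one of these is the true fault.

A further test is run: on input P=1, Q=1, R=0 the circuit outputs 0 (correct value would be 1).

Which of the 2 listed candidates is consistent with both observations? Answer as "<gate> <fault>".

Evaluate each candidate on input P=1, Q=1, R=0:
  M3 stuck-at-1: M1=0, M2=0, M3=1 [stuck-at-1], M4=0, M5=0, M6=0, M7=1 → 1 — eliminated
  M7 stuck-at-0: M1=0, M2=0, M3=0, M4=1, M5=0, M6=0, M7=0 [stuck-at-0] → 0 — matches
Only M7 stuck-at-0 reproduces the observed 0.

M7 stuck-at-0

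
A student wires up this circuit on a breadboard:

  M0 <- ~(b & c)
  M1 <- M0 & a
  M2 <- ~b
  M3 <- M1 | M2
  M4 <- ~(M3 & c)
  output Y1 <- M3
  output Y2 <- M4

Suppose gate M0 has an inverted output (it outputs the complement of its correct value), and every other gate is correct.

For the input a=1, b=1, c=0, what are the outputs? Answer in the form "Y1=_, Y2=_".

Propagate with M0 forced: M0=0 [inverted output], M1=0, M2=0, M3=0, M4=1.
So the outputs are Y1=0, Y2=1. (Without the fault they would be Y1=1, Y2=1.)

Y1=0, Y2=1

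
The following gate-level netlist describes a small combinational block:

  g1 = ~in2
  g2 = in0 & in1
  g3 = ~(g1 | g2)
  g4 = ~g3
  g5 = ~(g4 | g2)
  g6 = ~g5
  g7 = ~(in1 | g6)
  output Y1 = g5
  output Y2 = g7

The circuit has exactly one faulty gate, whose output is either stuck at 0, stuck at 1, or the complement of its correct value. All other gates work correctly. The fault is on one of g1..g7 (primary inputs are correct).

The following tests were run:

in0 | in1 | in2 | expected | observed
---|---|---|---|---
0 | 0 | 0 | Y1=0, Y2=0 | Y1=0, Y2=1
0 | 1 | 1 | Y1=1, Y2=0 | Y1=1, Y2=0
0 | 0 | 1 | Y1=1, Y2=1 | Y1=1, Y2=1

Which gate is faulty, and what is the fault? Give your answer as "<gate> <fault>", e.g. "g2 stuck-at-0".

Fault-free values for test 1 (in0=0, in1=0, in2=0): g1=1, g2=0, g3=0, g4=1, g5=0, g6=1, g7=0, giving Y1=0, Y2=0. Observed Y1=0, Y2=1.
Test 1: faults giving observed Y1=0, Y2=1 are {g6 stuck-at-0, g6 inverted output, g7 stuck-at-1, g7 inverted output}.
Test 2 (in0=0, in1=1, in2=1): fault-free g1=0, g2=0, g3=1, g4=0, g5=1, g6=0, g7=0 → Y1=1, Y2=0; observed Y1=1, Y2=0. Eliminates g7 stuck-at-1, g7 inverted output.
Test 3 (in0=0, in1=0, in2=1): fault-free g1=0, g2=0, g3=1, g4=0, g5=1, g6=0, g7=1 → Y1=1, Y2=1; observed Y1=1, Y2=1. Eliminates g6 inverted output.
Only g6 stuck-at-0 is consistent with every test.

g6 stuck-at-0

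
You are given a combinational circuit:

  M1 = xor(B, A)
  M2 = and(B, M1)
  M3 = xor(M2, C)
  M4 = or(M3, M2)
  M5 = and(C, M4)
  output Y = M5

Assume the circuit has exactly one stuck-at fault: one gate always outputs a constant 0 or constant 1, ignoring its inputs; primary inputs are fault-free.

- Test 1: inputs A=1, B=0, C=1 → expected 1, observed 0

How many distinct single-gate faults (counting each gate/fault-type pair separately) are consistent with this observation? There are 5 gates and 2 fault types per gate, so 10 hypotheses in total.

Fault-free: M1=1, M2=0, M3=1, M4=1, M5=1 → 1. Observed 0.
  M1 stuck-at-0: output 1 ✗
  M1 stuck-at-1: output 1 ✗
  M2 stuck-at-0: output 1 ✗
  M2 stuck-at-1: output 1 ✗
  M3 stuck-at-0: output 0 ✓
  M3 stuck-at-1: output 1 ✗
  M4 stuck-at-0: output 0 ✓
  M4 stuck-at-1: output 1 ✗
  M5 stuck-at-0: output 0 ✓
  M5 stuck-at-1: output 1 ✗
Consistent faults: {M3 stuck-at-0, M4 stuck-at-0, M5 stuck-at-0} — 3 in all.

3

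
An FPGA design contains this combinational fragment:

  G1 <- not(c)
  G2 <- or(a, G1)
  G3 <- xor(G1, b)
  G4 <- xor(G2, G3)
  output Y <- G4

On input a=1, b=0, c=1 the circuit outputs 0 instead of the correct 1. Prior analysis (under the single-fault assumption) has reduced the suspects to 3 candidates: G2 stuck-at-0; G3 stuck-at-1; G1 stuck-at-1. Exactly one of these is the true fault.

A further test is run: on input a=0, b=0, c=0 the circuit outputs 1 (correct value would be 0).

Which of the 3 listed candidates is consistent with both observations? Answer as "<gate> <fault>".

G2 stuck-at-0

Evaluate each candidate on input a=0, b=0, c=0:
  G2 stuck-at-0: G1=1, G2=0 [stuck-at-0], G3=1, G4=1 → 1 — matches
  G3 stuck-at-1: G1=1, G2=1, G3=1 [stuck-at-1], G4=0 → 0 — eliminated
  G1 stuck-at-1: G1=1 [stuck-at-1], G2=1, G3=1, G4=0 → 0 — eliminated
Only G2 stuck-at-0 reproduces the observed 1.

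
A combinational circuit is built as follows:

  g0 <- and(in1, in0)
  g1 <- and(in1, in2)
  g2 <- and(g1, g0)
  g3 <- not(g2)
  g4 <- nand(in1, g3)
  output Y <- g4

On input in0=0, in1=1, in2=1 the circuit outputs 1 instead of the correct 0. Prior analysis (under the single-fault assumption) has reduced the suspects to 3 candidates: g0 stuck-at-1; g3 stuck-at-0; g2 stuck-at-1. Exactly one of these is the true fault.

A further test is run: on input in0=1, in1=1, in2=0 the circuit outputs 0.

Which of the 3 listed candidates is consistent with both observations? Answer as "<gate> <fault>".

Evaluate each candidate on input in0=1, in1=1, in2=0:
  g0 stuck-at-1: g0=1 [stuck-at-1], g1=0, g2=0, g3=1, g4=0 → 0 — matches
  g3 stuck-at-0: g0=1, g1=0, g2=0, g3=0 [stuck-at-0], g4=1 → 1 — eliminated
  g2 stuck-at-1: g0=1, g1=0, g2=1 [stuck-at-1], g3=0, g4=1 → 1 — eliminated
Only g0 stuck-at-1 reproduces the observed 0.

g0 stuck-at-1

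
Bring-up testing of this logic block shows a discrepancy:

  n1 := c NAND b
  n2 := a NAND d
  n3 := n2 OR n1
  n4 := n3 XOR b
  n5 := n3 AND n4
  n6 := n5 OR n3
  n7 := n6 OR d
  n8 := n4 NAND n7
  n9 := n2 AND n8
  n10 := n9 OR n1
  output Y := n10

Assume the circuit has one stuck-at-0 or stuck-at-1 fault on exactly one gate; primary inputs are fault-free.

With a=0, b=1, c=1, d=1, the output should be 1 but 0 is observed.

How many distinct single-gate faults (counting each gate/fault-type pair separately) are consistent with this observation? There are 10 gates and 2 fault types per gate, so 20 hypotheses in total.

6

Fault-free: n1=0, n2=1, n3=1, n4=0, n5=0, n6=1, n7=1, n8=1, n9=1, n10=1 → 1. Observed 0.
  n1: none of the 2 fault types match ✗
  n2: stuck-at-0 ✓; others ✗
  n3: stuck-at-0 ✓; others ✗
  n4: stuck-at-1 ✓; others ✗
  n5: none of the 2 fault types match ✗
  n6: none of the 2 fault types match ✗
  n7: none of the 2 fault types match ✗
  n8: stuck-at-0 ✓; others ✗
  n9: stuck-at-0 ✓; others ✗
  n10: stuck-at-0 ✓; others ✗
Consistent faults: {n2 stuck-at-0, n3 stuck-at-0, n4 stuck-at-1, n8 stuck-at-0, n9 stuck-at-0, n10 stuck-at-0} — 6 in all.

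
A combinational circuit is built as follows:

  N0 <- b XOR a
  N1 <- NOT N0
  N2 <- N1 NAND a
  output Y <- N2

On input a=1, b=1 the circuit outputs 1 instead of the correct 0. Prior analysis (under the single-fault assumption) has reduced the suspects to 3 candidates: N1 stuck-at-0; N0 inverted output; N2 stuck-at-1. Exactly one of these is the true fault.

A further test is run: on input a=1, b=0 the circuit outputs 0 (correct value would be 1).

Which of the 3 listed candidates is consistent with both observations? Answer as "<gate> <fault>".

Evaluate each candidate on input a=1, b=0:
  N1 stuck-at-0: N0=1, N1=0 [stuck-at-0], N2=1 → 1 — eliminated
  N0 inverted output: N0=0 [inverted output], N1=1, N2=0 → 0 — matches
  N2 stuck-at-1: N0=1, N1=0, N2=1 [stuck-at-1] → 1 — eliminated
Only N0 inverted output reproduces the observed 0.

N0 inverted output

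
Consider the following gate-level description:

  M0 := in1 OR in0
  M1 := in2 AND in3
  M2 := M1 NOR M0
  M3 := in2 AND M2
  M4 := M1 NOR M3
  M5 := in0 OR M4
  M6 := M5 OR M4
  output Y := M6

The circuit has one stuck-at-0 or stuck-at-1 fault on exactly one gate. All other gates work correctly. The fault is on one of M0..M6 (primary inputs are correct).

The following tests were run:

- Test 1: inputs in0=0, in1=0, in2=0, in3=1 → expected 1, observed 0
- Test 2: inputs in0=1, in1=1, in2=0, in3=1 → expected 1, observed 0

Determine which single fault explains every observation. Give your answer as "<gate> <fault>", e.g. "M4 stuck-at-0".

M6 stuck-at-0

Fault-free values for test 1 (in0=0, in1=0, in2=0, in3=1): M0=0, M1=0, M2=1, M3=0, M4=1, M5=1, M6=1, giving Y=1. Observed 0.
Test 1: faults giving observed 0 are {M1 stuck-at-1, M3 stuck-at-1, M4 stuck-at-0, M6 stuck-at-0}.
Test 2 (in0=1, in1=1, in2=0, in3=1): fault-free M0=1, M1=0, M2=0, M3=0, M4=1, M5=1, M6=1 → 1; observed 0. Eliminates M1 stuck-at-1, M3 stuck-at-1, M4 stuck-at-0.
Only M6 stuck-at-0 is consistent with every test.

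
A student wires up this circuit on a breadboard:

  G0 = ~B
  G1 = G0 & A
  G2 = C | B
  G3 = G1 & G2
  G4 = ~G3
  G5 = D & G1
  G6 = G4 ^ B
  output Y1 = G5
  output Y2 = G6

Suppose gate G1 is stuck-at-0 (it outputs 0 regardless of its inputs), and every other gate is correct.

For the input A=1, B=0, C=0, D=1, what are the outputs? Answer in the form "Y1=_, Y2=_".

Propagate with G1 forced: G0=1, G1=0 [stuck-at-0], G2=0, G3=0, G4=1, G5=0, G6=1.
So the outputs are Y1=0, Y2=1. (Without the fault they would be Y1=1, Y2=1.)

Y1=0, Y2=1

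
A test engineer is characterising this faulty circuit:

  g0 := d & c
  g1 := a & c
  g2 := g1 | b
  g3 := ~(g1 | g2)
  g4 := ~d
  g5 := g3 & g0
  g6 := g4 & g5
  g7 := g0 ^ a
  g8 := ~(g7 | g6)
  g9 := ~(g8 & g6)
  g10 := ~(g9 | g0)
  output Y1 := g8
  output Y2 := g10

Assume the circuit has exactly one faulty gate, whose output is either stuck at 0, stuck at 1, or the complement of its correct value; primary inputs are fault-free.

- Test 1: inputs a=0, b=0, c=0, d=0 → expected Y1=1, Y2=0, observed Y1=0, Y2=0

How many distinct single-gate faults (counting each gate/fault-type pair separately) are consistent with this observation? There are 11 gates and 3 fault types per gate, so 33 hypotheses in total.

Fault-free: g0=0, g1=0, g2=0, g3=1, g4=1, g5=0, g6=0, g7=0, g8=1, g9=1, g10=0 → Y1=1, Y2=0. Observed Y1=0, Y2=0.
  g0: stuck-at-1, inverted output ✓; others ✗
  g1: none of the 3 fault types match ✗
  g2: none of the 3 fault types match ✗
  g3: none of the 3 fault types match ✗
  g4: none of the 3 fault types match ✗
  g5: stuck-at-1, inverted output ✓; others ✗
  g6: stuck-at-1, inverted output ✓; others ✗
  g7: stuck-at-1, inverted output ✓; others ✗
  g8: stuck-at-0, inverted output ✓; others ✗
  g9: none of the 3 fault types match ✗
  g10: none of the 3 fault types match ✗
Consistent faults: {g0 stuck-at-1, g0 inverted output, g5 stuck-at-1, g5 inverted output, g6 stuck-at-1, g6 inverted output, g7 stuck-at-1, g7 inverted output, g8 stuck-at-0, g8 inverted output} — 10 in all.

10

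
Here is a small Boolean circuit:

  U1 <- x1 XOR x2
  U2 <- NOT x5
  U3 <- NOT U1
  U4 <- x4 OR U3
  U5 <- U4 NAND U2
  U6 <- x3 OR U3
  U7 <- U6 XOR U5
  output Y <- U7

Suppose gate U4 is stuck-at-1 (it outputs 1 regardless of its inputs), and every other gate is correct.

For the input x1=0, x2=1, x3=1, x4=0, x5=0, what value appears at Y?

1

Propagate with U4 forced: U1=1, U2=1, U3=0, U4=1 [stuck-at-1], U5=0, U6=1, U7=1.
So Y = 1. (Without the fault it would be 0.)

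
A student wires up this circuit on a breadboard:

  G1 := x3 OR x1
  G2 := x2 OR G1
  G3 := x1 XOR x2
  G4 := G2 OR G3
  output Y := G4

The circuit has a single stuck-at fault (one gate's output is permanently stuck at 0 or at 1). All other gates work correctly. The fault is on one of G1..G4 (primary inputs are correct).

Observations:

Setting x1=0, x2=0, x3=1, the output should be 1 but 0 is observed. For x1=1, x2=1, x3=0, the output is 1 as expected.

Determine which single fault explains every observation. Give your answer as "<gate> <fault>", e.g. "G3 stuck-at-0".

G1 stuck-at-0

Fault-free values for test 1 (x1=0, x2=0, x3=1): G1=1, G2=1, G3=0, G4=1, giving Y=1. Observed 0.
Test 1: faults giving observed 0 are {G1 stuck-at-0, G2 stuck-at-0, G4 stuck-at-0}.
Test 2 (x1=1, x2=1, x3=0): fault-free G1=1, G2=1, G3=0, G4=1 → 1; observed 1. Eliminates G2 stuck-at-0, G4 stuck-at-0.
Only G1 stuck-at-0 is consistent with every test.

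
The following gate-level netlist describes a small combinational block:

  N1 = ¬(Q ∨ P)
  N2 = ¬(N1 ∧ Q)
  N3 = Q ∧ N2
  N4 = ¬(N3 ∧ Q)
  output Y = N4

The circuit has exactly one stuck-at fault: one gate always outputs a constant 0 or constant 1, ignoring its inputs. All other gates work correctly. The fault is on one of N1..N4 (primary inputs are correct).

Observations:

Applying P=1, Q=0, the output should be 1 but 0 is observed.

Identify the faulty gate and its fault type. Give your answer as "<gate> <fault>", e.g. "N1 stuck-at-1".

N4 stuck-at-0

Fault-free values for test 1 (P=1, Q=0): N1=0, N2=1, N3=0, N4=1, giving Y=1. Observed 0.
Test 1: faults giving observed 0 are {N4 stuck-at-0}.
Only N4 stuck-at-0 is consistent with every test.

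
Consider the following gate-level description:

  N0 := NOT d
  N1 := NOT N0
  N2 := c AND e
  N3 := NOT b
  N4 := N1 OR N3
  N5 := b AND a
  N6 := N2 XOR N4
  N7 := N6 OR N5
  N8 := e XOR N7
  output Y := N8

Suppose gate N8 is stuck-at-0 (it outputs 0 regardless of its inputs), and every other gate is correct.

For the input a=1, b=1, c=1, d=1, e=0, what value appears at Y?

0

Propagate with N8 forced: N0=0, N1=1, N2=0, N3=0, N4=1, N5=1, N6=1, N7=1, N8=0 [stuck-at-0].
So Y = 0. (Without the fault it would be 1.)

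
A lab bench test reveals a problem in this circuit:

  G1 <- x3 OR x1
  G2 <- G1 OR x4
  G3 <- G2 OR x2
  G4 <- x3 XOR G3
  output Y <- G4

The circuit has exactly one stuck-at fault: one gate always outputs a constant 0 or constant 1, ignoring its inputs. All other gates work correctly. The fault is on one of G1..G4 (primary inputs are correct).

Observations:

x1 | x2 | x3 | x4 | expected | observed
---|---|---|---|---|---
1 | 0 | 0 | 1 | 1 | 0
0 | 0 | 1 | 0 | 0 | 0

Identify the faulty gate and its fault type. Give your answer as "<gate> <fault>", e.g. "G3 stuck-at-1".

G4 stuck-at-0

Fault-free values for test 1 (x1=1, x2=0, x3=0, x4=1): G1=1, G2=1, G3=1, G4=1, giving Y=1. Observed 0.
Test 1: faults giving observed 0 are {G2 stuck-at-0, G3 stuck-at-0, G4 stuck-at-0}.
Test 2 (x1=0, x2=0, x3=1, x4=0): fault-free G1=1, G2=1, G3=1, G4=0 → 0; observed 0. Eliminates G2 stuck-at-0, G3 stuck-at-0.
Only G4 stuck-at-0 is consistent with every test.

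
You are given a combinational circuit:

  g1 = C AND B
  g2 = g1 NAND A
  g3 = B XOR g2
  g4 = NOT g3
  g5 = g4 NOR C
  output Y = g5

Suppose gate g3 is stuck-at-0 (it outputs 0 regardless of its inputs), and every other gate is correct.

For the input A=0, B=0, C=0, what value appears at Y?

0

Propagate with g3 forced: g1=0, g2=1, g3=0 [stuck-at-0], g4=1, g5=0.
So Y = 0. (Without the fault it would be 1.)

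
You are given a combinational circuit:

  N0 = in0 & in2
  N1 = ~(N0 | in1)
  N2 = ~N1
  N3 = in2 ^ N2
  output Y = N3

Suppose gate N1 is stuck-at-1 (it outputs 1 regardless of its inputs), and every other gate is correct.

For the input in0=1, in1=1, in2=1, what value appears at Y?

Propagate with N1 forced: N0=1, N1=1 [stuck-at-1], N2=0, N3=1.
So Y = 1. (Without the fault it would be 0.)

1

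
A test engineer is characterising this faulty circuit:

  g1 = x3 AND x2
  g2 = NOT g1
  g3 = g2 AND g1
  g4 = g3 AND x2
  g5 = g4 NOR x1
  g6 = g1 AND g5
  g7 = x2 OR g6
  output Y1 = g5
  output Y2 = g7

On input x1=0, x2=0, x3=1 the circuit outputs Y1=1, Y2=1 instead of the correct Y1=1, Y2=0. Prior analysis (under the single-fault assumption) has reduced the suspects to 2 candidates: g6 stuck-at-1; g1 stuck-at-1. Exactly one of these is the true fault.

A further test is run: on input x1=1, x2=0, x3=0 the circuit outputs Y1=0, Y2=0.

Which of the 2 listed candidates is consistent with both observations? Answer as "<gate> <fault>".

Evaluate each candidate on input x1=1, x2=0, x3=0:
  g6 stuck-at-1: g1=0, g2=1, g3=0, g4=0, g5=0, g6=1 [stuck-at-1], g7=1 → Y1=0, Y2=1 — eliminated
  g1 stuck-at-1: g1=1 [stuck-at-1], g2=0, g3=0, g4=0, g5=0, g6=0, g7=0 → Y1=0, Y2=0 — matches
Only g1 stuck-at-1 reproduces the observed Y1=0, Y2=0.

g1 stuck-at-1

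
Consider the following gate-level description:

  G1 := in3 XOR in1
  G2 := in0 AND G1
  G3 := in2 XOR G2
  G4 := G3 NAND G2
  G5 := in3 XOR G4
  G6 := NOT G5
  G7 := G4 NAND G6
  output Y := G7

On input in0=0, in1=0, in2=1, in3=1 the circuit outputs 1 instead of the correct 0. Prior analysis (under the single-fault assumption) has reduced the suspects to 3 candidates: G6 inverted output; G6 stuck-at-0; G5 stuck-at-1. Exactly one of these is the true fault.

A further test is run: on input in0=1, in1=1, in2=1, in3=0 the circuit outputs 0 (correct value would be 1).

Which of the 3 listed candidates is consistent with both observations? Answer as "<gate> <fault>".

G6 inverted output

Evaluate each candidate on input in0=1, in1=1, in2=1, in3=0:
  G6 inverted output: G1=1, G2=1, G3=0, G4=1, G5=1, G6=1 [inverted output], G7=0 → 0 — matches
  G6 stuck-at-0: G1=1, G2=1, G3=0, G4=1, G5=1, G6=0 [stuck-at-0], G7=1 → 1 — eliminated
  G5 stuck-at-1: G1=1, G2=1, G3=0, G4=1, G5=1 [stuck-at-1], G6=0, G7=1 → 1 — eliminated
Only G6 inverted output reproduces the observed 0.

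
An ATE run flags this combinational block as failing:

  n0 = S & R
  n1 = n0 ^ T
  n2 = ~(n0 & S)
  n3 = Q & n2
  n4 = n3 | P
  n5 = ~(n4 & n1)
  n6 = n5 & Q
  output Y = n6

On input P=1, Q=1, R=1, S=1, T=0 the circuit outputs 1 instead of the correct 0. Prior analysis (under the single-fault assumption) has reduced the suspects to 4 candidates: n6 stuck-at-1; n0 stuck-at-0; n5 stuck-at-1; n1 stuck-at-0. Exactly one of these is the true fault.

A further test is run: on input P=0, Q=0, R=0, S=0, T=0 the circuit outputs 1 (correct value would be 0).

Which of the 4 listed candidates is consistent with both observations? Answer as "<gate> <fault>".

Evaluate each candidate on input P=0, Q=0, R=0, S=0, T=0:
  n6 stuck-at-1: n0=0, n1=0, n2=1, n3=0, n4=0, n5=1, n6=1 [stuck-at-1] → 1 — matches
  n0 stuck-at-0: n0=0 [stuck-at-0], n1=0, n2=1, n3=0, n4=0, n5=1, n6=0 → 0 — eliminated
  n5 stuck-at-1: n0=0, n1=0, n2=1, n3=0, n4=0, n5=1 [stuck-at-1], n6=0 → 0 — eliminated
  n1 stuck-at-0: n0=0, n1=0 [stuck-at-0], n2=1, n3=0, n4=0, n5=1, n6=0 → 0 — eliminated
Only n6 stuck-at-1 reproduces the observed 1.

n6 stuck-at-1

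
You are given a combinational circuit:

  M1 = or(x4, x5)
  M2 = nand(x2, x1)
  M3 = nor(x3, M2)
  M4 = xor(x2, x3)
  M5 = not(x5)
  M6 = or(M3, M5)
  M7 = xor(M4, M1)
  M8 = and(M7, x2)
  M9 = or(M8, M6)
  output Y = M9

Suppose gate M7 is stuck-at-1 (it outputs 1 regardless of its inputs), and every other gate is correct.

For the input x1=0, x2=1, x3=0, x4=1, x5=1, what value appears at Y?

1

Propagate with M7 forced: M1=1, M2=1, M3=0, M4=1, M5=0, M6=0, M7=1 [stuck-at-1], M8=1, M9=1.
So Y = 1. (Without the fault it would be 0.)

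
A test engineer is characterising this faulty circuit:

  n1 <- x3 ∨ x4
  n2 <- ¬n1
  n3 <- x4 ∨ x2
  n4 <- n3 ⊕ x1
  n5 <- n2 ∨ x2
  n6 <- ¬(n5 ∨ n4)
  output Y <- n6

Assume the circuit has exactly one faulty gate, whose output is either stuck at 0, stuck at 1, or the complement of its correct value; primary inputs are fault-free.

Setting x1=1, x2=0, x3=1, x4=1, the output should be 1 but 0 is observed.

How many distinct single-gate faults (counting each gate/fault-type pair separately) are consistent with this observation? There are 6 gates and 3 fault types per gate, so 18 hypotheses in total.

Fault-free: n1=1, n2=0, n3=1, n4=0, n5=0, n6=1 → 1. Observed 0.
  n1: stuck-at-0, inverted output ✓; others ✗
  n2: stuck-at-1, inverted output ✓; others ✗
  n3: stuck-at-0, inverted output ✓; others ✗
  n4: stuck-at-1, inverted output ✓; others ✗
  n5: stuck-at-1, inverted output ✓; others ✗
  n6: stuck-at-0, inverted output ✓; others ✗
Consistent faults: {n1 stuck-at-0, n1 inverted output, n2 stuck-at-1, n2 inverted output, n3 stuck-at-0, n3 inverted output, n4 stuck-at-1, n4 inverted output, n5 stuck-at-1, n5 inverted output, n6 stuck-at-0, n6 inverted output} — 12 in all.

12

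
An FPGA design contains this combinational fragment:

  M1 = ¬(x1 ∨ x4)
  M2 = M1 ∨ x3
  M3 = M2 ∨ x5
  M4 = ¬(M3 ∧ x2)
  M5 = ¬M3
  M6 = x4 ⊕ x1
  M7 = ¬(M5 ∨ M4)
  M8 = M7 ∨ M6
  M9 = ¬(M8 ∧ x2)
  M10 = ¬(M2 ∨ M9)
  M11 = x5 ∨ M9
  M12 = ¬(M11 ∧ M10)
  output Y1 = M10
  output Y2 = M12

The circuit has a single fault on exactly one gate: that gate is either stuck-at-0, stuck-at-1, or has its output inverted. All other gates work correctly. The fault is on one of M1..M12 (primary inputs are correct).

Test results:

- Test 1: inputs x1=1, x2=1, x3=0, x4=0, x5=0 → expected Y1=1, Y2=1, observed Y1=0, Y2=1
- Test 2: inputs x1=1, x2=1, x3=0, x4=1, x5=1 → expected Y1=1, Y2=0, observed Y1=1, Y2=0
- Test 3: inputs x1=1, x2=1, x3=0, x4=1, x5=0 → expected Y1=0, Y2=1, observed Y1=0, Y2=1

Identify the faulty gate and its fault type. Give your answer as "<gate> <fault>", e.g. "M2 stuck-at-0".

Fault-free values for test 1 (x1=1, x2=1, x3=0, x4=0, x5=0): M1=0, M2=0, M3=0, M4=1, M5=1, M6=1, M7=0, M8=1, M9=0, M10=1, M11=0, M12=1, giving Y1=1, Y2=1. Observed Y1=0, Y2=1.
Test 1: faults giving observed Y1=0, Y2=1 are {M1 stuck-at-1, M1 inverted output, M2 stuck-at-1, M2 inverted output, M6 stuck-at-0, M6 inverted output, M8 stuck-at-0, M8 inverted output, M9 stuck-at-1, M9 inverted output, M10 stuck-at-0, M10 inverted output}.
Test 2 (x1=1, x2=1, x3=0, x4=1, x5=1): fault-free M1=0, M2=0, M3=1, M4=0, M5=0, M6=0, M7=1, M8=1, M9=0, M10=1, M11=1, M12=0 → Y1=1, Y2=0; observed Y1=1, Y2=0. Eliminates M1 stuck-at-1, M1 inverted output, M2 stuck-at-1, M2 inverted output, M8 stuck-at-0, M8 inverted output, M9 stuck-at-1, M9 inverted output, M10 stuck-at-0, M10 inverted output.
Test 3 (x1=1, x2=1, x3=0, x4=1, x5=0): fault-free M1=0, M2=0, M3=0, M4=1, M5=1, M6=0, M7=0, M8=0, M9=1, M10=0, M11=1, M12=1 → Y1=0, Y2=1; observed Y1=0, Y2=1. Eliminates M6 inverted output.
Only M6 stuck-at-0 is consistent with every test.

M6 stuck-at-0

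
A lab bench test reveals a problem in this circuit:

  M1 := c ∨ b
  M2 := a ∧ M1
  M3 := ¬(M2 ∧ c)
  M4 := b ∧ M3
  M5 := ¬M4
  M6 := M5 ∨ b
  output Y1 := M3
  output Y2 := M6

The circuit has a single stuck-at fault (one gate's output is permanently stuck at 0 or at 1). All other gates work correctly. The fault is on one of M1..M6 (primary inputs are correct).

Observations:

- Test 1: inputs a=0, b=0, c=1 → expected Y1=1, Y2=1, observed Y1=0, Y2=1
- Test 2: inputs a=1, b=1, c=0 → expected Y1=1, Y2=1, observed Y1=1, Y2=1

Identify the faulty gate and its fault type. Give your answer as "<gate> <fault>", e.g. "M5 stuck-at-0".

M2 stuck-at-1

Fault-free values for test 1 (a=0, b=0, c=1): M1=1, M2=0, M3=1, M4=0, M5=1, M6=1, giving Y1=1, Y2=1. Observed Y1=0, Y2=1.
Test 1: faults giving observed Y1=0, Y2=1 are {M2 stuck-at-1, M3 stuck-at-0}.
Test 2 (a=1, b=1, c=0): fault-free M1=1, M2=1, M3=1, M4=1, M5=0, M6=1 → Y1=1, Y2=1; observed Y1=1, Y2=1. Eliminates M3 stuck-at-0.
Only M2 stuck-at-1 is consistent with every test.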